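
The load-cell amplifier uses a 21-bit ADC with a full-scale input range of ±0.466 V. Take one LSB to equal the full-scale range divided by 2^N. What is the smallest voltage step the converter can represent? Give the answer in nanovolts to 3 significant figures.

The full-scale span is 0.466 − (-0.466) = 0.932 V.
Number of codes = 2^21 = 2097152.
LSB = 0.932 V ÷ 2^21 = 0.932/2097152 V = 444 nV.

444 nV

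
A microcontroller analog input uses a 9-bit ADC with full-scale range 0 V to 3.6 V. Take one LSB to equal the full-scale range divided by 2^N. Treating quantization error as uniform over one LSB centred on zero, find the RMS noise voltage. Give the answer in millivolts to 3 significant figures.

2.03 mV

Range is 3.6 V.
One LSB is 3.6 V / 512 = 7.0313 mV.
V_rms = LSB/√12 = 7.0313 mV / √12 = 2.03 mV.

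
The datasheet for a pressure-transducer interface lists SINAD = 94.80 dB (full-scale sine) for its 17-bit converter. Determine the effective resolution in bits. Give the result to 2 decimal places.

15.46 bits

ENOB = (94.80 − 1.76)/6.02 = 15.4551 bits.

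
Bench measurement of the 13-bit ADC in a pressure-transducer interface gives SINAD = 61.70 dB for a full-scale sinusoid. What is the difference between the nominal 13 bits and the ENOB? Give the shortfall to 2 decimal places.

Effective bits = (61.70 − 1.76)/6.02 = 9.9568.
13 − 9.9568 = 3.04 bits below nominal.

3.04 bits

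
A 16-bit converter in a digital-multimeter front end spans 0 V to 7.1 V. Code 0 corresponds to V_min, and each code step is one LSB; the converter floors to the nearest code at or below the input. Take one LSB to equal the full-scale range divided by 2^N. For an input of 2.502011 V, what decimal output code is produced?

23094

Full-scale range = 7.1 V. LSB = 7.1 V / 2^16 ≈ 108.3 µV.
code = ⌊(V_in − V_min)/LSB⌋ = ⌊(V_in − V_min) × 2^16 / range⌋
     = ⌊(2.502011 − (0)) × 65536 / 7.1⌋ = ⌊2.502011 × 65536/7.1⌋
     = ⌊23094.619⌋ = 23094.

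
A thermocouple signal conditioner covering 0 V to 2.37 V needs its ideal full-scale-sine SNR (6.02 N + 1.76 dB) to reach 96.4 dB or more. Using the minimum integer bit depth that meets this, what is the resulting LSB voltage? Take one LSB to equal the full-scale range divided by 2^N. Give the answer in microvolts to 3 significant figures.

Range is 2.37 V.
6.02 N + 1.76 ≥ 96.4 gives N ≥ 15.721, so the minimum integer is 16.
LSB = 2.37 V ÷ 2^16 = 2.37/65536 V = 36.2 µV.

36.2 µV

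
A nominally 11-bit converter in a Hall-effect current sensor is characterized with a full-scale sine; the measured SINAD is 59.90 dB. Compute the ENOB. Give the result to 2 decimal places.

9.66 bits

Inverting SNR = 6.02 N + 1.76: N_eff = (59.90 − 1.76)/6.02 = 9.6578.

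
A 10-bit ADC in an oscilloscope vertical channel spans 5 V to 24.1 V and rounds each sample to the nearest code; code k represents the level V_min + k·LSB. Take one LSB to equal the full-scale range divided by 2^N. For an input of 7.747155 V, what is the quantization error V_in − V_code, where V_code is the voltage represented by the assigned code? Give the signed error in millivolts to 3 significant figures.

Full-scale range = 24.1 V − (5 V) = 19.1 V. LSB = 19.1 V / 2^10 ≈ 18.65 mV.
(V_in − V_min)/LSB = (7.747155 − (5)) × 1024/19.1 = 147.2820 → nearest code k = 147.
V_code = V_min + k × range/2^10 = 5 + 147 × 19.1/1024 = 7.741894531 V.
Error = V_in − V_code = 7.747155 − (7.741894531) = +5.26 mV.

+5.26 mV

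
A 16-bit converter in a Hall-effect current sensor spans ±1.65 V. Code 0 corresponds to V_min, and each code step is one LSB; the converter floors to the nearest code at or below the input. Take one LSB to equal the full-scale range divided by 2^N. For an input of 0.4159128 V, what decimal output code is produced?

41027

Full-scale range = 1.65 V − (-1.65 V) = 3.3 V. LSB = 3.3 V / 2^16 ≈ 50.35 µV.
code = ⌊(V_in − V_min)/LSB⌋ = ⌊(V_in − V_min) × 2^16 / range⌋
     = ⌊(0.4159128 − (-1.65)) × 65536 / 3.3⌋ = ⌊2.0659128 × 65536/3.3⌋
     = ⌊41027.776⌋ = 41027.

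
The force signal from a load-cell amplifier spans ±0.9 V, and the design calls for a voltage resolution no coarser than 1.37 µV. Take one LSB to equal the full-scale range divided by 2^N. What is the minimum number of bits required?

Span: 0.9 V − (-0.9 V) = 1.8 V.
Levels needed ≥ 1.8/1.37 µV = 1.314e6. 2^21 = 2097152 suffices, so N_min = 21.

21 bits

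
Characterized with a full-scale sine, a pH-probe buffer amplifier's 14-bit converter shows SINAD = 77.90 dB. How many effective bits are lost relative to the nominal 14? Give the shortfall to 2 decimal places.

1.35 bits

ENOB = (SINAD − 1.76)/6.02 = (77.90 − 1.76)/6.02 = 12.6478 bits.
Shortfall = 14 − 12.6478 = 1.3522 bits.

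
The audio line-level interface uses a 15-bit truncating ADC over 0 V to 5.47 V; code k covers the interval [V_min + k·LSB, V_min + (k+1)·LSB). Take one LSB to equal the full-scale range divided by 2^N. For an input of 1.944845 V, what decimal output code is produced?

11650

Range is 5.47 V. LSB = 5.47 V / 2^15 ≈ 166.9 µV.
(V_in − V_min) × 2^15/range = (1.944845 − (0)) × 32768/5.47 = 11650.582.
Floor → code = 11650.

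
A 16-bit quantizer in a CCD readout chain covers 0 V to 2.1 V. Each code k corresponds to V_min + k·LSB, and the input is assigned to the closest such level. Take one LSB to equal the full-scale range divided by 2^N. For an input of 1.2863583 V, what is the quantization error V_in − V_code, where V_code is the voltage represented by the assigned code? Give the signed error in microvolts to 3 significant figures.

Full-scale range = 2.1 V. LSB = 2.1 V / 2^16 ≈ 32.04 µV.
(1.2863583 − (0)) / LSB = 1.2863583 × 65536/2.1 = 40144.1798. Nearest integer: k = 40144.
Reconstructed level: 0 + 40144 × 2.1/65536 V = 1.2863525391 V.
V_in − V_code = 1.2863583 − (1.2863525391) = +5.76 µV.

+5.76 µV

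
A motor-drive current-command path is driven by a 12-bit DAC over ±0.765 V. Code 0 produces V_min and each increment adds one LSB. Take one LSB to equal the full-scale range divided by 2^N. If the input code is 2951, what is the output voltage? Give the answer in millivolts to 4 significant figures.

337.3 mV

Span: 0.765 V − (-0.765 V) = 1.53 V. LSB = 1.53 V / 2^12.
V_out = -0.765 + 2951 × (1.53/4096) V
      = -0.765 V + 1.10230 V = 0.337302 V.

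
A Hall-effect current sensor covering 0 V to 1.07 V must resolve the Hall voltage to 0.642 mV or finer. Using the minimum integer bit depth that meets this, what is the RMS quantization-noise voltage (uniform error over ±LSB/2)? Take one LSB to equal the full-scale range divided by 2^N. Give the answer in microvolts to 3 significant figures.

V_FS = 1.07 V.
1.07 V / 0.642 mV = 1667. Since 2^10 = 1024 and 2^11 = 2048, N = 11.
LSB = 1.07 V ÷ 2^11 = 1.07/2048 V = 0.52246 mV.
V_rms = LSB/√12 = 151 µV.

151 µV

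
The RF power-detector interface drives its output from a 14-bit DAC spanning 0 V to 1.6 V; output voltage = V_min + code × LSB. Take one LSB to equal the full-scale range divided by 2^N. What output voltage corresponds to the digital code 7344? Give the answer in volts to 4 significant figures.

Span = 1.6 V. LSB = 1.6 V / 2^14.
V_out = 0 + 7344 × (1.6/16384) V
      = 0 + 0.717188 = 0.717188 V.

0.7172 V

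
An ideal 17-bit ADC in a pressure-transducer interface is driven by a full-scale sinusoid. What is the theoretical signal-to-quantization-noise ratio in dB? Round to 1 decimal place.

104.1 dB

6.02(17) + 1.76 = 102.34 + 1.76 = 104.10 dB.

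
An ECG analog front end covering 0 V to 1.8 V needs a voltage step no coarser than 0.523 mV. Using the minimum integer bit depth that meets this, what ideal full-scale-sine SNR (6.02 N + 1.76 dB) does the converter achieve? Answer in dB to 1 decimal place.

74.0 dB

V_FS = 1.8 V.
Levels needed ≥ 1.8/0.523 mV = 3442. 2^12 = 4096 suffices, so N_min = 12.
SNR = 6.02 × 12 + 1.76 = 74.00 dB.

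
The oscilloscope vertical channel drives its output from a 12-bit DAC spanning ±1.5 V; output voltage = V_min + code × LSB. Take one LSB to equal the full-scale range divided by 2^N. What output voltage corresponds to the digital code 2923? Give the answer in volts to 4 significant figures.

Full-scale range = 1.5 V − (-1.5 V) = 3 V. LSB = 3 V / 2^12.
V_out = -1.5 + 2923 × (3/4096) V
      = -1.5 + 2.14087 = 0.640869 V.

0.6409 V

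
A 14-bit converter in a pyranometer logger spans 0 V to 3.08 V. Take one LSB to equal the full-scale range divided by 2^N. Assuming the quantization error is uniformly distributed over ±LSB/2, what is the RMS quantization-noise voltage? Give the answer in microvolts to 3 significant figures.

Span = 3.08 V.
LSB = 3.08 V ÷ 2^14 = 3.08/16384 V = 187.99 µV.
RMS of a uniform error over width LSB is LSB/√12 = 54.3 µV.

54.3 µV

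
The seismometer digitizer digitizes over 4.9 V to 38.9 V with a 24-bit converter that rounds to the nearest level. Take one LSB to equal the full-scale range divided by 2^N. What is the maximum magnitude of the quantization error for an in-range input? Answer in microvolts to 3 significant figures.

1.01 µV

Full-scale range = 38.9 V − (4.9 V) = 34 V.
LSB = 34 V ÷ 2^24 = 34/16777216 V = 2.0266 µV.
|e|_max = LSB/2 = 1.01 µV.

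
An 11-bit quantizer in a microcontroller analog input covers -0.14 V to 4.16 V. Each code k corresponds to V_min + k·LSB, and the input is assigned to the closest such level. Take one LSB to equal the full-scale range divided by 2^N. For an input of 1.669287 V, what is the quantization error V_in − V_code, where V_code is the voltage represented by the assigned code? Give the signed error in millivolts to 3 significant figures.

The full-scale span is 4.16 − (-0.14) = 4.3 V. LSB = 4.3 V / 2^11 ≈ 2.100 mV.
(V_in − V_min)/LSB = (1.669287 − (-0.14)) × 2048/4.3 = 861.7255 → nearest code k = 862.
V_code = V_min + k × range/2^11 = -0.14 + 862 × 4.3/2048 = 1.669863281 V.
e = 1.669287 − (1.669863281) = −0.576 mV.

−0.576 mV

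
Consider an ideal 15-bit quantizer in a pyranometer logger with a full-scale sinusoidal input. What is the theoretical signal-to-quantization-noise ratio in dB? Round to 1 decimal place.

92.1 dB

Ideal quantization SNR: 6.02 × 15 + 1.76 dB = 92.1 dB.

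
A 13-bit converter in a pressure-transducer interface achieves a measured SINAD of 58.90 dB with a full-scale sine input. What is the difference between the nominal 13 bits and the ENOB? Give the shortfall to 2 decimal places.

3.51 bits

ENOB = (SINAD − 1.76)/6.02 = (58.90 − 1.76)/6.02 = 9.4917 bits.
13 − 9.4917 = 3.51 bits below nominal.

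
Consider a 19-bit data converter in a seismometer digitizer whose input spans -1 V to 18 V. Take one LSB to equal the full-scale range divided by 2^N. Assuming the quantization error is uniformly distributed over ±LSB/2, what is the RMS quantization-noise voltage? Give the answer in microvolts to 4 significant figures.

The full-scale span is 18 − (-1) = 19 V.
LSB = 19 V ÷ 2^19 = 19/524288 V = 36.2396 µV.
V_rms = LSB/√12 = 36.2396 µV / √12 = 10.46 µV.

10.46 µV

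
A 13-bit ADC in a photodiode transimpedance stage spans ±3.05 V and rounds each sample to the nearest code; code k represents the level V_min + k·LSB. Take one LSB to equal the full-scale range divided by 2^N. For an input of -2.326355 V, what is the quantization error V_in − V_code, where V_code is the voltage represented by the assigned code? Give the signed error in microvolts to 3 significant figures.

Full-scale range = 3.05 V − (-3.05 V) = 6.1 V. LSB = 6.1 V / 2^13 ≈ 0.7446 mV.
(V_in − V_min)/LSB = (-2.326355 − (-3.05)) × 8192/6.1 = 971.8196 → nearest code k = 972.
V_code = V_min + k × range/2^13 = -3.05 + 972 × 6.1/8192 = -2.326220703 V.
e = -2.326355 − (-2.326220703) = −134 µV.

−134 µV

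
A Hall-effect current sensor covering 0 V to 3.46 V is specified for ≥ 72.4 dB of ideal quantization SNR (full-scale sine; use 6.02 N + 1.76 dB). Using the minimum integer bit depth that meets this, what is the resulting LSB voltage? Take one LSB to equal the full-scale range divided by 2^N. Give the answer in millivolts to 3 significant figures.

0.845 mV

V_FS = 3.46 V.
Required N = ⌈(72.4 − 1.76)/6.02⌉ = ⌈11.734⌉ = 12.
One LSB is 3.46 V / 4096 = 0.845 mV.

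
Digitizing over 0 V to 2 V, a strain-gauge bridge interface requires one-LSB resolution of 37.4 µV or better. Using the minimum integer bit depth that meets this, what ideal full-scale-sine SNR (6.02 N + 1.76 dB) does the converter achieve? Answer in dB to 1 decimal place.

Span = 2 V.
Required number of levels: 2/37.4 µV = 53476; smallest N with 2^N ≥ that is 16.
SNR = 6.02 × 16 + 1.76 = 98.08 dB.

98.1 dB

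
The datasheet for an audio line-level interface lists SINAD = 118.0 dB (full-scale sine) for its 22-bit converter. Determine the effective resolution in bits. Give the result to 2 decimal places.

Inverting SNR = 6.02 N + 1.76: N_eff = (118.0 − 1.76)/6.02 = 19.3090.

19.31 bits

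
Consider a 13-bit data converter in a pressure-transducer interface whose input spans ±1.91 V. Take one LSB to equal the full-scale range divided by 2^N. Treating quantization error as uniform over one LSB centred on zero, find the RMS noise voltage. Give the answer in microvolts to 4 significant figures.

The full-scale span is 1.91 − (-1.91) = 3.82 V.
Step size = 3.82/8192 V = 466.309 µV.
σ_q = LSB/√12 = 466.309 µV/3.4641 = 134.6 µV.

134.6 µV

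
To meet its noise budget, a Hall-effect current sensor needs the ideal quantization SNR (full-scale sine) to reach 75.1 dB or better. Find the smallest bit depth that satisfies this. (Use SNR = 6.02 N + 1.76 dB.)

13 bits

N ≥ (75.1 − 1.76)/6.02 = 12.183 → N_min = 13.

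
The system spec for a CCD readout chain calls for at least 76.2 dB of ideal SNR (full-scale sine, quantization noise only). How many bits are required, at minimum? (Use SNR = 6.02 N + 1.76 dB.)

13 bits

Required N = ⌈(76.2 − 1.76)/6.02⌉ = ⌈12.365⌉ = 13.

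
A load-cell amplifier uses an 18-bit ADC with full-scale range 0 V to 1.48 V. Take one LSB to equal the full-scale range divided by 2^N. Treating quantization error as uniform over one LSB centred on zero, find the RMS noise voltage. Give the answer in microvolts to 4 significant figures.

1.630 µV

Full-scale range = 1.48 V.
LSB = 1.48 V / 2^18 = 5.64575 µV.
For a uniform distribution on [−LSB/2, +LSB/2], V_rms = LSB/√12 = 5.64575 µV/3.4641 = 1.630 µV.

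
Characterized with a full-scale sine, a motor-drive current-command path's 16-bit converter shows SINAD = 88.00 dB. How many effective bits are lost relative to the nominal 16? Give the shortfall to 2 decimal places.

1.67 bits

N_eff = (88.00 − 1.76)/6.02 = 14.3256 bits.
16 − 14.3256 = 1.67 bits below nominal.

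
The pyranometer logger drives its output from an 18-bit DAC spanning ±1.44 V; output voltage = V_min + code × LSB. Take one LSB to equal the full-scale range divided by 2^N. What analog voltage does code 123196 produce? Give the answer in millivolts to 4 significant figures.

-86.53 mV

Range = 1.44 − (-1.44) = 2.88 V. LSB = 2.88 V / 2^18.
V_out = V_min + code × LSB = -1.44 V + 123196 × 2.88 V / 262144
      = -1.44 V + 1.35347 V = -0.0865283 V.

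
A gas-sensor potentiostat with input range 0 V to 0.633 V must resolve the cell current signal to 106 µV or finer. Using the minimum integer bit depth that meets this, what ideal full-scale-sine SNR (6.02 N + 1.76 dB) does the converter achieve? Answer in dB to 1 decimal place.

80.0 dB

V_FS = 0.633 V.
Required number of levels: 0.633/106 µV = 5971.7; smallest N with 2^N ≥ that is 13.
SNR = 6.02 × 13 + 1.76 = 80.02 dB.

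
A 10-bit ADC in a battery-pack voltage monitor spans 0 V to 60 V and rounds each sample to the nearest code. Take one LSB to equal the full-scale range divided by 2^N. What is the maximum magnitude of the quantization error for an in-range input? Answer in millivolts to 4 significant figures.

V_FS = 60 V.
Step size = 60/1024 V = 58.5938 mV.
|e|_max = LSB/2 = 29.30 mV.

29.30 mV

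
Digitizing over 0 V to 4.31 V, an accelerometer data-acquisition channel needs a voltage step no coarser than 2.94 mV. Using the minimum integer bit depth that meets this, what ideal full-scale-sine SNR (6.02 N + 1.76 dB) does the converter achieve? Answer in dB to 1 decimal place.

68.0 dB

Span = 4.31 V.
Need 2^N ≥ 4.31 V / 2.94 mV = 1466 → N_min = 11.
6.02(11) + 1.76 = 67.98 dB.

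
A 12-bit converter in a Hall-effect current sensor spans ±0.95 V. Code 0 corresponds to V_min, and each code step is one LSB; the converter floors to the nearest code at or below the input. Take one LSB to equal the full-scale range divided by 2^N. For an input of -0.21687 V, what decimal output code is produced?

Full-scale range = 0.95 V − (-0.95 V) = 1.9 V. LSB = 1.9 V / 2^12 ≈ 463.9 µV.
(V_in − V_min) × 2^12/range = (-0.21687 − (-0.95)) × 4096/1.9 = 1580.474.
Floor → code = 1580.

1580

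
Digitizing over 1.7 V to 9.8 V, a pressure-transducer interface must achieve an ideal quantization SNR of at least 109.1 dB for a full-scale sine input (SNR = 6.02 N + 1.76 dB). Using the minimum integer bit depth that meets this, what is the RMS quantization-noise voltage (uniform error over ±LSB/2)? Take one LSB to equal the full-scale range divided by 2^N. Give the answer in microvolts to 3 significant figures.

Full-scale range = 9.8 V − (1.7 V) = 8.1 V.
Required N = ⌈(109.1 − 1.76)/6.02⌉ = ⌈17.831⌉ = 18.
Step size = 8.1/262144 V = 30.899 µV.
σ_q = LSB/√12 = 30.899 µV/3.4641 = 8.92 µV.

8.92 µV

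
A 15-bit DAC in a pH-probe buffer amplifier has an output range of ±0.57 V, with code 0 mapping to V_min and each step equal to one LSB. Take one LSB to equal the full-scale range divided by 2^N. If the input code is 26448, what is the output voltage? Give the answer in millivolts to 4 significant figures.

350.1 mV

Full-scale range = 0.57 V − (-0.57 V) = 1.14 V. LSB = 1.14 V / 2^15.
Output = V_min + (26448/32768) × range = -0.57 + 0.807129 × 1.14 V
      = -0.57 V + 0.920127 V = 0.350127 V.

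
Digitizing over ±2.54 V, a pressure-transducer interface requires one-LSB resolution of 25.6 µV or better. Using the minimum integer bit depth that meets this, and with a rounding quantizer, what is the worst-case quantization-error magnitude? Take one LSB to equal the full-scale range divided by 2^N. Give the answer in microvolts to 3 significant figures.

9.69 µV

Span: 2.54 V − (-2.54 V) = 5.08 V.
5.08 V / 25.6 µV = 198400. Since 2^17 = 131072 and 2^18 = 262144, N = 18.
Step size = 5.08/262144 V = 19.379 µV.
Max error for round-to-nearest is LSB/2 = 9.69 µV.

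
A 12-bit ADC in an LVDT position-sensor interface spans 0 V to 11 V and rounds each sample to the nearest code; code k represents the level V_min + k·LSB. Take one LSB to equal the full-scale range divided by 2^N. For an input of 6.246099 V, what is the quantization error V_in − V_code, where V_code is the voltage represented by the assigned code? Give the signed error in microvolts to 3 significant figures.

−483 µV

Span = 11 V. LSB = 11 V / 2^12 ≈ 2.686 mV.
(6.246099 − (0)) / LSB = 6.246099 × 4096/11 = 2325.8201. Nearest integer: k = 2326.
V_code = V_min + k × range/2^12 = 0 + 2326 × 11/4096 = 6.246582031 V.
e = 6.246099 − (6.246582031) = −483 µV.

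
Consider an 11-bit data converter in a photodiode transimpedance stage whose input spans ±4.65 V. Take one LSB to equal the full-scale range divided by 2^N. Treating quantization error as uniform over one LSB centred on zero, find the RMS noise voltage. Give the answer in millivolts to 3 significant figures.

1.31 mV

Span: 4.65 V − (-4.65 V) = 9.3 V.
LSB = 9.3 V ÷ 2^11 = 9.3/2048 V = 4.5410 mV.
σ_q = LSB/√12 = 4.5410 mV/3.4641 = 1.31 mV.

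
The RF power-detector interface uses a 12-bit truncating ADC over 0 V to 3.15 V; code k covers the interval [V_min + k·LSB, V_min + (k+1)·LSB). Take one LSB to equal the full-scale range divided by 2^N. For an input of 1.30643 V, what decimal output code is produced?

1698

Full-scale range = 3.15 V. LSB = 3.15 V / 2^12 ≈ 0.7690 mV.
V_in − V_min = 1.30643 − (0) = 1.30643 V.
Divide by LSB: 1.30643 × 4096/3.15 = 1698.7737.
Truncating gives code 1698.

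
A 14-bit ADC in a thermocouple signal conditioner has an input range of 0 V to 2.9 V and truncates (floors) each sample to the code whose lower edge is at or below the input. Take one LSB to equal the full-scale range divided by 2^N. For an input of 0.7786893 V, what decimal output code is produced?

4399

Range is 2.9 V. LSB = 2.9 V / 2^14 ≈ 177.0 µV.
V_in − V_min = 0.7786893 − (0) = 0.7786893 V.
Divide by LSB: 0.7786893 × 16384/2.9 = 4399.3260.
Truncating gives code 4399.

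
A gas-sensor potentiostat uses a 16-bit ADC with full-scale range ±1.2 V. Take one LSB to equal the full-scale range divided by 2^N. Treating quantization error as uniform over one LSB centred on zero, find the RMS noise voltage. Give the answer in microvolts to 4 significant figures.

Range = 1.2 − (-1.2) = 2.4 V.
Step size = 2.4/65536 V = 36.6211 µV.
RMS of a uniform error over width LSB is LSB/√12 = 10.57 µV.

10.57 µV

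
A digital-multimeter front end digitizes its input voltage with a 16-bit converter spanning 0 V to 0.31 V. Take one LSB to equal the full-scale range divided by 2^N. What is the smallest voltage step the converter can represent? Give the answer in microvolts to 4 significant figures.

Full-scale range = 0.31 V.
Number of codes = 2^16 = 65536.
LSB = 0.31 V ÷ 2^16 = 0.31/65536 V = 4.730 µV.

4.730 µV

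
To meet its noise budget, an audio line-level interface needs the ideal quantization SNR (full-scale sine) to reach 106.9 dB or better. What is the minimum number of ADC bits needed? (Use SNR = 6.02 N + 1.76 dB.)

6.02 N + 1.76 ≥ 106.9 gives N ≥ 17.465, so the minimum integer is 18.

18 bits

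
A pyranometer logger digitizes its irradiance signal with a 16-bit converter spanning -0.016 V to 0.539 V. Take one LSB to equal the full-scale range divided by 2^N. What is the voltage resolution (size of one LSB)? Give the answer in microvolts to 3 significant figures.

Full-scale range = 0.539 V − (-0.016 V) = 0.555 V.
Number of codes = 2^16 = 65536.
One LSB is 0.555 V / 65536 = 8.47 µV.

8.47 µV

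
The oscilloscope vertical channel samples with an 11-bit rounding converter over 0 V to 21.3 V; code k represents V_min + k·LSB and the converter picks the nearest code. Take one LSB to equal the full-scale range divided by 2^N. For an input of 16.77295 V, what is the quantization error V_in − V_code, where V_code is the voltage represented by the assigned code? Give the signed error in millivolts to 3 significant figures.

Span = 21.3 V. LSB = 21.3 V / 2^11 ≈ 10.40 mV.
Position in LSBs: (16.77295 − (0)) × 2048/21.3 = 1612.7231; rounding gives k = 1613.
V_code = 0 + (1613/2048) × 21.3 = 16.77583008 V.
V_in − V_code = 16.77295 − (16.77583008) = −2.88 mV.

−2.88 mV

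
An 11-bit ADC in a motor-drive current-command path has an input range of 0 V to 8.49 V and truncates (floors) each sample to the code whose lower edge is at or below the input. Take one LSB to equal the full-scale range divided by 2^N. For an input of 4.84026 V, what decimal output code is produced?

1167

V_FS = 8.49 V. LSB = 8.49 V / 2^11 ≈ 4.146 mV.
code = ⌊(V_in − V_min)/LSB⌋ = ⌊(V_in − V_min) × 2^11 / range⌋
     = ⌊(4.84026 − (0)) × 2048 / 8.49⌋ = ⌊4.84026 × 2048/8.49⌋
     = ⌊1167.592⌋ = 1167.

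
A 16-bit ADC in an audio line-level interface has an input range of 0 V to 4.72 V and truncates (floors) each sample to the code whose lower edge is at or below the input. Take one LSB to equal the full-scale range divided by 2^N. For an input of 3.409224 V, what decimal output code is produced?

V_FS = 4.72 V. LSB = 4.72 V / 2^16 ≈ 72.02 µV.
code = ⌊(V_in − V_min)/LSB⌋ = ⌊(V_in − V_min) × 2^16 / range⌋
     = ⌊(3.409224 − (0)) × 65536 / 4.72⌋ = ⌊3.409224 × 65536/4.72⌋
     = ⌊47336.208⌋ = 47336.

47336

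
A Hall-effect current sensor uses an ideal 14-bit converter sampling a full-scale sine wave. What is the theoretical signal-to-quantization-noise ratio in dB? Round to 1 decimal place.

For an ideal N-bit converter with full-scale sine input, SNR = 6.02 N + 1.76 dB. SNR = 6.02 × 14 + 1.76 = 84.28 + 1.76 = 86.04 dB.

86.0 dB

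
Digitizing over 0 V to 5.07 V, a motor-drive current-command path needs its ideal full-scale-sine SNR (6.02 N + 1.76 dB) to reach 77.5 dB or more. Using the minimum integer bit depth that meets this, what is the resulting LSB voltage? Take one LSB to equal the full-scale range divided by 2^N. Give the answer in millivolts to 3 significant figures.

Full-scale range = 5.07 V.
6.02 N + 1.76 ≥ 77.5 gives N ≥ 12.581, so the minimum integer is 13.
LSB = 5.07 V / 2^13 = 0.619 mV.

0.619 mV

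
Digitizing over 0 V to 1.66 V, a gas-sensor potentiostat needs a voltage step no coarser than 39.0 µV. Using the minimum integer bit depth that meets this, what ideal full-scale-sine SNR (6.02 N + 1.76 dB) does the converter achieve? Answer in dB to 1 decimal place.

Full-scale range = 1.66 V.
Need 2^N ≥ 1.66 V / 39.0 µV = 42560 → N_min = 16.
Ideal SNR at N = 16: 6.02·16 + 1.76 = 98.1 dB.

98.1 dB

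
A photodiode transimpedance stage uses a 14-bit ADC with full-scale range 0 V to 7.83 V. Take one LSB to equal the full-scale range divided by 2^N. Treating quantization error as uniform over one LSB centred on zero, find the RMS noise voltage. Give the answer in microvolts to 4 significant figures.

138.0 µV

Full-scale range = 7.83 V.
Step size = 7.83/16384 V = 477.905 µV.
V_rms = LSB/√12 = 477.905 µV / √12 = 138.0 µV.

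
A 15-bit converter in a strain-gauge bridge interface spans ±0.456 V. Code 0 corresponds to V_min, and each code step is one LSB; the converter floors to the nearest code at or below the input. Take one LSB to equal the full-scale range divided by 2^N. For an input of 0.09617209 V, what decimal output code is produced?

19839

The full-scale span is 0.456 − (-0.456) = 0.912 V. LSB = 0.912 V / 2^15 ≈ 27.83 µV.
(V_in − V_min) × 2^15/range = (0.09617209 − (-0.456)) × 32768/0.912 = 19839.446.
Floor → code = 19839.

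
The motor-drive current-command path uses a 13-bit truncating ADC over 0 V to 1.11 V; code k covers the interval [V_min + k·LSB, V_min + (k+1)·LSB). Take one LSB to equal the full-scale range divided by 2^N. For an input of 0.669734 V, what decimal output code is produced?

Range is 1.11 V. LSB = 1.11 V / 2^13 ≈ 135.5 µV.
(V_in − V_min) × 2^13/range = (0.669734 − (0)) × 8192/1.11 = 4942.758.
Floor → code = 4942.

4942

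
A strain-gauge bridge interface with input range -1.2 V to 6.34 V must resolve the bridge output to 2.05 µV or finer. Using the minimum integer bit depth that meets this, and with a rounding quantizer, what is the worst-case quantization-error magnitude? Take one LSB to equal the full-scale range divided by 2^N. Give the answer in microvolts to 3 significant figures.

The full-scale span is 6.34 − (-1.2) = 7.54 V.
Need 2^N ≥ 7.54 V / 2.05 µV = 3.678e6 → N_min = 22.
One LSB is 7.54 V / 4194304 = 1.7977 µV.
|e|_max = LSB/2 = 0.899 µV.

0.899 µV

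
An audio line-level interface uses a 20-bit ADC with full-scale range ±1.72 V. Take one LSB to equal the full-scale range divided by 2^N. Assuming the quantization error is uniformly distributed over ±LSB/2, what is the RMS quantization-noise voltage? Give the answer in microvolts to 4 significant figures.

0.9470 µV

Span: 1.72 V − (-1.72 V) = 3.44 V.
Step size = 3.44/1048576 V = 3.28064 µV.
RMS of a uniform error over width LSB is LSB/√12 = 0.9470 µV.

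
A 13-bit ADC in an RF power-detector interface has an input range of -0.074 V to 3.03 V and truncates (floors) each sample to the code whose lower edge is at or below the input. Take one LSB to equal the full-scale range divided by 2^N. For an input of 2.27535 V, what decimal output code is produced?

6200

Full-scale range = 3.03 V − (-0.074 V) = 3.104 V. LSB = 3.104 V / 2^13 ≈ 378.9 µV.
code = ⌊(V_in − V_min)/LSB⌋ = ⌊(V_in − V_min) × 2^13 / range⌋
     = ⌊(2.27535 − (-0.074)) × 8192 / 3.104⌋ = ⌊2.34935 × 8192/3.104⌋
     = ⌊6200.346⌋ = 6200.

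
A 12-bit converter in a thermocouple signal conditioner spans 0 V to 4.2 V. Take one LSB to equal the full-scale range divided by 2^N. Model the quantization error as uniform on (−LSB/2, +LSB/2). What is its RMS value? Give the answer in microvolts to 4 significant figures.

V_FS = 4.2 V.
Step size = 4.2/4096 V = 1.02539 mV.
RMS of a uniform error over width LSB is LSB/√12 = 296.0 µV.

296.0 µV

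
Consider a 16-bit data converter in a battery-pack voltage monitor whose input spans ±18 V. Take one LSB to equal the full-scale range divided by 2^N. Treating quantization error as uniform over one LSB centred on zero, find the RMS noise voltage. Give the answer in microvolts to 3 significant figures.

Range = 18 − (-18) = 36 V.
LSB = 36 V ÷ 2^16 = 36/65536 V = 0.54932 mV.
V_rms = LSB/√12 = 0.54932 mV / √12 = 159 µV.

159 µV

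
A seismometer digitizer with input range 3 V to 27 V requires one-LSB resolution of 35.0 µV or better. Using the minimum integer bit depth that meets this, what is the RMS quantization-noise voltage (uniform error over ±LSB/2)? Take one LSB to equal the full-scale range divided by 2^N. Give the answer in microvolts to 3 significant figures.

6.61 µV

The full-scale span is 27 − (3) = 24 V.
Required number of levels: 24/35.0 µV = 685710; smallest N with 2^N ≥ that is 20.
One LSB is 24 V / 1048576 = 22.888 µV.
σ_q = LSB/√12 = 22.888 µV/3.4641 = 6.61 µV.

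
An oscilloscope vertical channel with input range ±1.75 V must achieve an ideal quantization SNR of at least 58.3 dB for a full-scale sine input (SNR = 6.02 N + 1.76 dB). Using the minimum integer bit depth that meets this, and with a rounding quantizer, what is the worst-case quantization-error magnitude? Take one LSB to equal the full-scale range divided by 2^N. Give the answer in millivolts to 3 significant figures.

The full-scale span is 1.75 − (-1.75) = 3.5 V.
N ≥ (58.3 − 1.76)/6.02 = 9.392 → N_min = 10.
LSB = 3.5 V / 2^10 = 3.4180 mV.
Half an LSB is 1.71 mV.

1.71 mV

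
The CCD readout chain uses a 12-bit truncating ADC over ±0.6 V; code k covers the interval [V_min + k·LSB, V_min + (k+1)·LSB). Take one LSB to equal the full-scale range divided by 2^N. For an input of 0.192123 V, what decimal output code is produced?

The full-scale span is 0.6 − (-0.6) = 1.2 V. LSB = 1.2 V / 2^12 ≈ 293.0 µV.
V_in − V_min = 0.192123 − (-0.6) = 0.792123 V.
Divide by LSB: 0.792123 × 4096/1.2 = 2703.7798.
Truncating gives code 2703.

2703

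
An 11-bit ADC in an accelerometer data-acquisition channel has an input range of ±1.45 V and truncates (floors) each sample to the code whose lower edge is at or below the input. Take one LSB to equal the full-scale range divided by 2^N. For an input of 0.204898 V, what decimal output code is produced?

Range = 1.45 − (-1.45) = 2.9 V. LSB = 2.9 V / 2^11 ≈ 1.416 mV.
V_in − V_min = 0.204898 − (-1.45) = 1.654898 V.
Divide by LSB: 1.654898 × 2048/2.9 = 1168.7004.
Truncating gives code 1168.

1168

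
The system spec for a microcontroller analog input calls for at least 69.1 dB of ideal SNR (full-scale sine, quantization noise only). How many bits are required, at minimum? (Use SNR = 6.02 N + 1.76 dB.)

12 bits

6.02 N + 1.76 ≥ 69.1 gives N ≥ 11.186, so the minimum integer is 12.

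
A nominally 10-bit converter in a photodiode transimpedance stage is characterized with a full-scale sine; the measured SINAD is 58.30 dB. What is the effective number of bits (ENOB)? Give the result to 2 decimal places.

ENOB = (SINAD − 1.76) / 6.02 = (58.30 − 1.76) / 6.02 = 56.54 / 6.02 = 9.3920.

9.39 bits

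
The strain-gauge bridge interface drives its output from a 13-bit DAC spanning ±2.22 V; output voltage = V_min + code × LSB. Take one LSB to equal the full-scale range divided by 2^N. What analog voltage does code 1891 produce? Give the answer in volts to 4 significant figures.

Range = 2.22 − (-2.22) = 4.44 V. LSB = 4.44 V / 2^13.
V_out = V_min + code × LSB = -2.22 V + 1891 × 4.44 V / 8192
      = -2.22 V + 1.02491 V = -1.19509 V.

-1.195 V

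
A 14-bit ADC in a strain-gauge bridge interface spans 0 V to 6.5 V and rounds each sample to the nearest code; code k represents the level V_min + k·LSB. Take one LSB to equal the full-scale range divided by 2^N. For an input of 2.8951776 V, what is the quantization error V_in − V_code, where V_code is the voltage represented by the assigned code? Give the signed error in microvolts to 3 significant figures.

Span = 6.5 V. LSB = 6.5 V / 2^14 ≈ 396.7 µV.
Position in LSBs: (2.8951776 − (0)) × 16384/6.5 = 7297.6292; rounding gives k = 7298.
Reconstructed level: 0 + 7298 × 6.5/16384 V = 2.8953247070 V.
V_in − V_code = 2.8951776 − (2.8953247070) = −147 µV.

−147 µV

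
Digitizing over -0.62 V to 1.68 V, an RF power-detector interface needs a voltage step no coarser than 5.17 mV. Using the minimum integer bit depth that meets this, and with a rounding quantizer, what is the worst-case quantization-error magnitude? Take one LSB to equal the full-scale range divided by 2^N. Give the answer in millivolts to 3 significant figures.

Full-scale range = 1.68 V − (-0.62 V) = 2.3 V.
Need 2^N ≥ 2.3 V / 5.17 mV = 444.9 → N_min = 9.
Step size = 2.3/512 V = 4.4922 mV.
Max error for round-to-nearest is LSB/2 = 2.25 mV.

2.25 mV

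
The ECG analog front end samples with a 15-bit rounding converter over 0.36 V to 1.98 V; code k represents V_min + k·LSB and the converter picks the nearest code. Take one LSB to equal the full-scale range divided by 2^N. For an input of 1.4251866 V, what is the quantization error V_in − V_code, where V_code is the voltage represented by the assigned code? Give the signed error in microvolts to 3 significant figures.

−14.8 µV

Full-scale range = 1.98 V − (0.36 V) = 1.62 V. LSB = 1.62 V / 2^15 ≈ 49.44 µV.
(V_in − V_min)/LSB = (1.4251866 − (0.36)) × 32768/1.62 = 21545.7003 → nearest code k = 21546.
V_code = 0.36 + (21546/32768) × 1.62 = 1.4252014160 V.
Error = V_in − V_code = 1.4251866 − (1.4252014160) = −14.8 µV.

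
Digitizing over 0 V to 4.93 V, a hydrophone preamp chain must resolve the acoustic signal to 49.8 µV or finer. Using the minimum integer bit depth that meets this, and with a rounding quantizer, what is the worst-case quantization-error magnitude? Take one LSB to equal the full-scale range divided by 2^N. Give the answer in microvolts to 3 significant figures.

18.8 µV

V_FS = 4.93 V.
4.93 V / 49.8 µV = 99000. Since 2^16 = 65536 and 2^17 = 131072, N = 17.
Step size = 4.93/131072 V = 37.613 µV.
Max error for round-to-nearest is LSB/2 = 18.8 µV.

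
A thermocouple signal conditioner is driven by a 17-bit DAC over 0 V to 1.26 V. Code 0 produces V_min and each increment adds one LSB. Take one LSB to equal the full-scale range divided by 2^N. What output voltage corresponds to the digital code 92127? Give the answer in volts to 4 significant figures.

0.8856 V

Range is 1.26 V. LSB = 1.26 V / 2^17.
V_out = V_min + code × LSB = 0 V + 92127 × 1.26 V / 131072
      = 0 V + 0.885620 V = 0.885620 V.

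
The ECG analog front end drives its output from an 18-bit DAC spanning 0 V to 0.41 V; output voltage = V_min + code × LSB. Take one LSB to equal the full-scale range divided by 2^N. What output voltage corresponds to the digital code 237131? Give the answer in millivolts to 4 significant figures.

Full-scale range = 0.41 V. LSB = 0.41 V / 2^18.
Output = V_min + (237131/262144) × range = 0 + 0.904583 × 0.41 V
      = 0 V + 0.370879 V = 0.370879 V.

370.9 mV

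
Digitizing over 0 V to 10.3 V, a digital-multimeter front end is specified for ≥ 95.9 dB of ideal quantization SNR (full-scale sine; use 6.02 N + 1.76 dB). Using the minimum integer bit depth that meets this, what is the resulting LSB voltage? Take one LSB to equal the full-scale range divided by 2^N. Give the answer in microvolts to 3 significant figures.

V_FS = 10.3 V.
Solving 6.02 N ≥ 95.9 − 1.76: N ≥ 15.638. Round up → N = 16.
Step size = 10.3/65536 V = 157 µV.

157 µV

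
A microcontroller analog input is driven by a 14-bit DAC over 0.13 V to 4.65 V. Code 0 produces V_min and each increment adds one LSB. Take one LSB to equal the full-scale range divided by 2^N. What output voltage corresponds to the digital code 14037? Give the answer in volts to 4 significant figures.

Span: 4.65 V − (0.13 V) = 4.52 V. LSB = 4.52 V / 2^14.
V_out = V_min + code × LSB = 0.13 V + 14037 × 4.52 V / 16384
      = 0.13 + 3.87251 = 4.00251 V.

4.003 V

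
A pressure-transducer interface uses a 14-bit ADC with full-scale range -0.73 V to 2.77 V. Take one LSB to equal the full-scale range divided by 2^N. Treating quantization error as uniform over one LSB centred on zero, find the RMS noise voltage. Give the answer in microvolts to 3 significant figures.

Full-scale range = 2.77 V − (-0.73 V) = 3.5 V.
LSB = 3.5 V / 2^14 = 213.62 µV.
RMS of a uniform error over width LSB is LSB/√12 = 61.7 µV.

61.7 µV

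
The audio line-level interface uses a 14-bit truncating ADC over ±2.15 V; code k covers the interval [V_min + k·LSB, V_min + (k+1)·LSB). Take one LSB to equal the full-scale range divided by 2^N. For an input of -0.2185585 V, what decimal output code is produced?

Range = 2.15 − (-2.15) = 4.3 V. LSB = 4.3 V / 2^14 ≈ 262.5 µV.
code = ⌊(V_in − V_min)/LSB⌋ = ⌊(V_in − V_min) × 2^14 / range⌋
     = ⌊(-0.2185585 − (-2.15)) × 16384 / 4.3⌋ = ⌊1.9314415 × 16384/4.3⌋
     = ⌊7359.241⌋ = 7359.

7359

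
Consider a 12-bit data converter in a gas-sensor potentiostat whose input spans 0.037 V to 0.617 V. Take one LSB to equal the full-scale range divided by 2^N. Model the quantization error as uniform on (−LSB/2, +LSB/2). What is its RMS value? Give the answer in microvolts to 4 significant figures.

40.88 µV

The full-scale span is 0.617 − (0.037) = 0.58 V.
LSB = 0.58 V ÷ 2^12 = 0.58/4096 V = 141.602 µV.
For a uniform distribution on [−LSB/2, +LSB/2], V_rms = LSB/√12 = 141.602 µV/3.4641 = 40.88 µV.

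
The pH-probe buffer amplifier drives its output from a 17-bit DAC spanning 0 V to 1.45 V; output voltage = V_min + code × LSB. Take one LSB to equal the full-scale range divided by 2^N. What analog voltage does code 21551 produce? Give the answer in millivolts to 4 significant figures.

238.4 mV

V_FS = 1.45 V. LSB = 1.45 V / 2^17.
V_out = V_min + code × LSB = 0 V + 21551 × 1.45 V / 131072
      = 0 V + 0.238411 V = 0.238411 V.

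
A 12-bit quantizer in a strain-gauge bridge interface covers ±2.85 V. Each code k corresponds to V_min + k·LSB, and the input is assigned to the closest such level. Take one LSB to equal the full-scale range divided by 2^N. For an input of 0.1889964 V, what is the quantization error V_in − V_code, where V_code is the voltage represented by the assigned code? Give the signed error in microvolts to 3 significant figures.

The full-scale span is 2.85 − (-2.85) = 5.7 V. LSB = 5.7 V / 2^12 ≈ 1.392 mV.
(V_in − V_min)/LSB = (0.1889964 − (-2.85)) × 4096/5.7 = 2183.8121 → nearest code k = 2184.
V_code = V_min + k × range/2^12 = -2.85 + 2184 × 5.7/4096 = 0.1892578125 V.
Error = V_in − V_code = 0.1889964 − (0.1892578125) = −261 µV.

−261 µV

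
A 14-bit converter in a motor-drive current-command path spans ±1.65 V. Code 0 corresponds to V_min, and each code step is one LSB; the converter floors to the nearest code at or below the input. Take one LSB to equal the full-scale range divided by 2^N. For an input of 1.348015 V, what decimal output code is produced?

The full-scale span is 1.65 − (-1.65) = 3.3 V. LSB = 3.3 V / 2^14 ≈ 201.4 µV.
V_in − V_min = 1.348015 − (-1.65) = 2.998015 V.
Divide by LSB: 2.998015 × 16384/3.3 = 14884.6902.
Truncating gives code 14884.

14884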